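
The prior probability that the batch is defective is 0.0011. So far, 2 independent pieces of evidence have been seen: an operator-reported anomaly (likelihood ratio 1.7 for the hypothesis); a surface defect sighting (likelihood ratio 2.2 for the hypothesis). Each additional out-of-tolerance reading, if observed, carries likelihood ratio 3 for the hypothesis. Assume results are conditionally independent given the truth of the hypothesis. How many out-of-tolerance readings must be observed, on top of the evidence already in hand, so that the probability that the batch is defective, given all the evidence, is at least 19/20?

8

Prior odds = 0.0011/0.9989 = 11/9989.
Combined Bayes factor of the evidence already in hand = 1.7 × 2.2 = 3.74.
Odds after that evidence = (11/9989) × 3.74 = 2057/499450.
Target odds = 0.95/0.05 = 19.
Need 3ⁿ ≥ 19 ÷ (2057/499450) = 9489550/2057.
3⁷ = 2187 falls short of 9489550/2057 but 3⁸ = 6561 reaches it, so n = 8.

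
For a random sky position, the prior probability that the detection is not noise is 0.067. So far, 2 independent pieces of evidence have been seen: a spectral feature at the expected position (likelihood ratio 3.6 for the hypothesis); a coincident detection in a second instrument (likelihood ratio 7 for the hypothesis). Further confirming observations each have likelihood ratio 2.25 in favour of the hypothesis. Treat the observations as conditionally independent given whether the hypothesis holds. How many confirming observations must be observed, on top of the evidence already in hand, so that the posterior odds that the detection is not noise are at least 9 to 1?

2

Prior odds = 0.067/0.933 = 67/933.
Combined Bayes factor of the evidence already in hand = 3.6 × 7 = 25.2.
Odds after that evidence = (67/933) × 25.2 = 2814/1555.
Target odds = 9.
Need 2.25ⁿ ≥ 9 ÷ (2814/1555) = 4665/938.
2.25¹ = 2.25 falls short of 4665/938 but 2.25² = 5.0625 reaches it, so n = 2.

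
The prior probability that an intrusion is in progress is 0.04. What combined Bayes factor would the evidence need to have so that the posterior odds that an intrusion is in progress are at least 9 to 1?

Prior odds = 0.04/0.96 = 1/24.
Target odds = 9.
Required Bayes factor = 9 ÷ (1/24) = 216.

216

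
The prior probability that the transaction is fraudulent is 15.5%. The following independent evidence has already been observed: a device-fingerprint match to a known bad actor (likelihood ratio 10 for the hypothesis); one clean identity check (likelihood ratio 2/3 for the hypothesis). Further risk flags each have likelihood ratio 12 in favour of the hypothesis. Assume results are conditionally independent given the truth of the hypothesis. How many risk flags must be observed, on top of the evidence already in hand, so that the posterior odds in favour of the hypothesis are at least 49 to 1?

2

Prior odds = 0.155/0.845 = 31/169.
Combined Bayes factor of the evidence already in hand = 10 × (2/3) = 20/3.
Odds after that evidence = (31/169) × 20/3 = 620/507.
Target odds = 49.
Need 12ⁿ ≥ 49 ÷ (620/507) = 24843/620.
12¹ = 12 falls short of 24843/620 but 12² = 144 reaches it, so n = 2.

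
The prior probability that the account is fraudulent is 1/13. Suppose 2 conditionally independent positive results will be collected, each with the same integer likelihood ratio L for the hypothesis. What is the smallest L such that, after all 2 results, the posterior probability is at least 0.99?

Prior odds = (1/13)/(12/13) = 1/12.
Target odds = 0.99/0.01 = 99.
Need L² ≥ 99 ÷ (1/12) = 1188.
34² = 1156 < 1188 ≤ 1225 = 35², so L = 35.

35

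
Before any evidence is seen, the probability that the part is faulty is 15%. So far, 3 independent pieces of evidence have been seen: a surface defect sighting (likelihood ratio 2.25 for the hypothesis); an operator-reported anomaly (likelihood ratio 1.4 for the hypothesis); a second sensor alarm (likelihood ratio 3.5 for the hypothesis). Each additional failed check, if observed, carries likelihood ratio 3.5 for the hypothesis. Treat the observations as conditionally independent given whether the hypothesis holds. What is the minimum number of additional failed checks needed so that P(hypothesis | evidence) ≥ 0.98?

Prior odds = 0.15/0.85 = 3/17.
Combined Bayes factor of the evidence already in hand = 2.25 × 1.4 × 3.5 = 11.025.
Odds after that evidence = (3/17) × 11.025 = 1323/680.
Target odds = 0.98/0.02 = 49.
Need 3.5ⁿ ≥ 49 ÷ (1323/680) = 680/27.
3.5² = 12.25 falls short of 680/27 but 3.5³ = 42.875 reaches it, so n = 3.

3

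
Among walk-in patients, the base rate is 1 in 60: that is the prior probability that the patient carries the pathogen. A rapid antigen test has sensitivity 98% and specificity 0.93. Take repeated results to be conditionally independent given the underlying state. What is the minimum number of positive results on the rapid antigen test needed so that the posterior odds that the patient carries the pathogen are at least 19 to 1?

Prior odds = (1/60)/(59/60) = 1/59.
False-positive rate = 1 − 0.93 = 0.07; likelihood ratio of a positive = 0.98/0.07 = 14.
Target odds = 19.
Need (1/59) × 14ⁿ ≥ 19, i.e. 14ⁿ ≥ 1121.
14² = 196 falls short of 1121 but 14³ = 2744 reaches it, so n = 3.

3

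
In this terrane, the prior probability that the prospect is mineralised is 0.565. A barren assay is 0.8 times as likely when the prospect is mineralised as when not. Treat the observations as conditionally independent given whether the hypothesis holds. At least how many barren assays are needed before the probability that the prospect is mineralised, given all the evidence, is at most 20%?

Prior odds = 0.565/0.435 = 113/87.
Likelihood ratio per barren assay = 0.8.
Target posterior odds = 0.2/0.8 = 0.25.
Require 0.8ⁿ ≤ 0.25 ÷ (113/87) = 87/452.
0.8⁷ = 16384/78125 is still above 87/452 but 0.8⁸ = 65536/390625 is at or below it, so n = 8.

8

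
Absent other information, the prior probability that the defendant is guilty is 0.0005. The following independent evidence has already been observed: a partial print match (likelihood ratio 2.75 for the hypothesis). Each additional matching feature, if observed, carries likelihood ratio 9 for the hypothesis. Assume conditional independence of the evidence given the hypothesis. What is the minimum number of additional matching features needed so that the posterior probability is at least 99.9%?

Prior odds = 0.0005/0.9995 = 1/1999.
Bayes factor of the evidence already in hand = 2.75.
Odds after that evidence = (1/1999) × 2.75 = 11/7996.
Target odds = 0.999/0.001 = 999.
Need 9ⁿ ≥ 999 ÷ (11/7996) = 7988004/11.
9⁶ = 531441 falls short of 7988004/11 but 9⁷ = 4782969 reaches it, so n = 7.

7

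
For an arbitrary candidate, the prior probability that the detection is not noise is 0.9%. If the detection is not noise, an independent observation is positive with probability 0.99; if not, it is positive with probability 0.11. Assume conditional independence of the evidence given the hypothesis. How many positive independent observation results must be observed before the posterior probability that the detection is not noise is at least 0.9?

4

Prior odds: 0.009 ÷ 0.991 = 9/991.
Likelihood ratio of a positive = 0.99/0.11 = 9.
Target posterior odds = 0.9/0.1 = 9.
Require 9ⁿ ≥ 9 ÷ (9/991) = 991.
9³ = 729 falls short of 991 but 9⁴ = 6561 reaches it, so n = 4.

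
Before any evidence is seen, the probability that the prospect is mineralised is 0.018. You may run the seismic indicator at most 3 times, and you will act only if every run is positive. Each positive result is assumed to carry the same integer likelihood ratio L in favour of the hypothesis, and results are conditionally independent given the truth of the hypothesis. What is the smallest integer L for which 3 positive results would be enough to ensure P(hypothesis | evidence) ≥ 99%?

Prior odds = 0.018/0.982 = 9/491.
Target odds = 0.99/0.01 = 99.
Need L³ ≥ 99 ÷ (9/491) = 5401.
17³ = 4913 < 5401 ≤ 5832 = 18³, so L = 18.

18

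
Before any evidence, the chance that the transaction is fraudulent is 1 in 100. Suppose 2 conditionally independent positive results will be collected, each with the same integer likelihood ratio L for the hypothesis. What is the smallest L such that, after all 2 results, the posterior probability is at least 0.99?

Prior odds = 0.01/0.99 = 1/99.
Target odds = 0.99/0.01 = 99.
Need L² ≥ 99 ÷ (1/99) = 9801.
98² = 9604 < 9801 ≤ 9801 = 99², so L = 99.

99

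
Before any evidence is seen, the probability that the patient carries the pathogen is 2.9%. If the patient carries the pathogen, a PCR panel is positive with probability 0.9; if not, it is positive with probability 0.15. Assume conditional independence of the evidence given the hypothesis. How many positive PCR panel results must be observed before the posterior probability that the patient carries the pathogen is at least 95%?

4

Prior odds: 0.029 ÷ 0.971 = 29/971.
Likelihood ratio of a positive = 0.9/0.15 = 6.
Target posterior odds = 0.95/0.05 = 19.
Require 6ⁿ ≥ 19 ÷ (29/971) = 18449/29.
6³ = 216 falls short of 18449/29 but 6⁴ = 1296 reaches it, so n = 4.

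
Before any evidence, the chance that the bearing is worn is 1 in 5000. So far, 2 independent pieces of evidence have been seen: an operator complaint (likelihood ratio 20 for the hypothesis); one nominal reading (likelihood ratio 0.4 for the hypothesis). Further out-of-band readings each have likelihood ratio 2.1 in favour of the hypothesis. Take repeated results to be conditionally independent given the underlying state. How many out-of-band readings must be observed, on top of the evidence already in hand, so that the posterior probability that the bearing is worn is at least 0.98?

Prior odds = 0.0002/0.9998 = 1/4999.
Combined Bayes factor of the evidence already in hand = 20 × 0.4 = 8.
Odds after that evidence = (1/4999) × 8 = 8/4999.
Target odds = 0.98/0.02 = 49.
Need 2.1ⁿ ≥ 49 ÷ (8/4999) = 30618.875.
2.1¹³ ≈15447.2 falls short of 30618.875 but 2.1¹⁴ ≈32439.2 reaches it, so n = 14.

14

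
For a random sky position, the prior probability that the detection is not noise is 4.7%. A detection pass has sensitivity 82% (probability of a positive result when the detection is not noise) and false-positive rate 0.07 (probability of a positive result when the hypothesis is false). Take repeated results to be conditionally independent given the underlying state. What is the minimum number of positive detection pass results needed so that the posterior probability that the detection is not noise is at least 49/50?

3

Prior odds: 0.047 ÷ 0.953 = 47/953.
Likelihood ratio of a positive result = 0.82/0.07 = 82/7.
Target posterior odds = 0.98/0.02 = 49.
Require (82/7)ⁿ ≥ 49 ÷ (47/953) = 46697/47.
(82/7)² = 6724/49 falls short of 46697/47 but (82/7)³ = 551368/343 reaches it, so n = 3.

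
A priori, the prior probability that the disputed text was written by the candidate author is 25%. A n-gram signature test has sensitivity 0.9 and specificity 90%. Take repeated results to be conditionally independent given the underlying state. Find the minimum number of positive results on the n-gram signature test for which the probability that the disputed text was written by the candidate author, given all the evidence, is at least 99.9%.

Prior odds = 0.25/0.75 = 1/3.
False-positive rate = 1 − 0.9 = 0.1; likelihood ratio of a positive = 0.9/0.1 = 9.
Target posterior odds = 0.999/0.001 = 999.
Need (1/3) × 9ⁿ ≥ 999, i.e. 9ⁿ ≥ 2997.
9³ = 729 falls short of 2997 but 9⁴ = 6561 reaches it, so n = 4.

4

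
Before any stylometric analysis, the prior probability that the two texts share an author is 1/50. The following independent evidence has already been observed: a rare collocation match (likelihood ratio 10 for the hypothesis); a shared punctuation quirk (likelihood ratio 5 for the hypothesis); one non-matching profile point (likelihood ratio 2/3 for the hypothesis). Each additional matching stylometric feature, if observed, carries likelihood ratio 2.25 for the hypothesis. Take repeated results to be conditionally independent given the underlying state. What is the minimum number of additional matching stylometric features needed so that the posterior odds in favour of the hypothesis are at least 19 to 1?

5

Prior odds = 0.02/0.98 = 1/49.
Combined Bayes factor of the evidence already in hand = 10 × 5 × (2/3) = 100/3.
Odds after that evidence = (1/49) × 100/3 = 100/147.
Target odds = 19.
Need 2.25ⁿ ≥ 19 ÷ (100/147) = 27.93.
2.25⁴ = 25.62890625 falls short of 27.93 but 2.25⁵ = 59049/1024 reaches it, so n = 5.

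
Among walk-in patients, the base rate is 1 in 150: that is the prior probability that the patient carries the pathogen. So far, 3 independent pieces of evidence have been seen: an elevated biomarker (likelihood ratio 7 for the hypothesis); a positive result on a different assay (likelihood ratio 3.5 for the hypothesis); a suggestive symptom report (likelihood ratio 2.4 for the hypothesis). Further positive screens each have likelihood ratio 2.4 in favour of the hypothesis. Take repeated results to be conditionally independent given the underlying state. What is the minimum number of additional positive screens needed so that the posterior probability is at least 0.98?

Prior odds = (1/150)/(149/150) = 1/149.
Combined Bayes factor of the evidence already in hand = 7 × 3.5 × 2.4 = 58.8.
Odds after that evidence = (1/149) × 58.8 = 294/745.
Target odds = 0.98/0.02 = 49.
Need 2.4ⁿ ≥ 49 ÷ (294/745) = 745/6.
2.4⁵ = 79.62624 falls short of 745/6 but 2.4⁶ = 2985984/15625 reaches it, so n = 6.

6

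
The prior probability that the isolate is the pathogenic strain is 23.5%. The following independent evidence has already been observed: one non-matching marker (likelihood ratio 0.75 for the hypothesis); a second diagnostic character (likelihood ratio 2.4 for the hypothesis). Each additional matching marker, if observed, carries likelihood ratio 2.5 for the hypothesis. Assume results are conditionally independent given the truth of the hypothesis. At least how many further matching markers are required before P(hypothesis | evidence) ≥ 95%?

Prior odds = 0.235/0.765 = 47/153.
Combined Bayes factor of the evidence already in hand = 0.75 × 2.4 = 1.8.
Odds after that evidence = (47/153) × 1.8 = 47/85.
Target odds = 0.95/0.05 = 19.
Need 2.5ⁿ ≥ 19 ÷ (47/85) = 1615/47.
2.5³ = 15.625 falls short of 1615/47 but 2.5⁴ = 39.0625 reaches it, so n = 4.

4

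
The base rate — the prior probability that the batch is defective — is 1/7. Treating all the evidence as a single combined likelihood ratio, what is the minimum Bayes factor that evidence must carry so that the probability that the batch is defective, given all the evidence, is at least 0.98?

294

Prior odds = (1/7)/(6/7) = 1/6.
Target odds = 0.98/0.02 = 49.
Required Bayes factor = 49 ÷ (1/6) = 294.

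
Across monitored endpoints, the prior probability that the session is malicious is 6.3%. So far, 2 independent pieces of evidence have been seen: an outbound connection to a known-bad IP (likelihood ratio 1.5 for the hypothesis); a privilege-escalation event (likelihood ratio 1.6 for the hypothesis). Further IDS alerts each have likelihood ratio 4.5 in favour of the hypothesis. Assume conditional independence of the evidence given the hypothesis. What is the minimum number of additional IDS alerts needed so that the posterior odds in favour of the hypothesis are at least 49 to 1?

Prior odds = 0.063/0.937 = 63/937.
Combined Bayes factor of the evidence already in hand = 1.5 × 1.6 = 2.4.
Odds after that evidence = (63/937) × 2.4 = 756/4685.
Target odds = 49.
Need 4.5ⁿ ≥ 49 ÷ (756/4685) = 32795/108.
4.5³ = 91.125 falls short of 32795/108 but 4.5⁴ = 410.0625 reaches it, so n = 4.

4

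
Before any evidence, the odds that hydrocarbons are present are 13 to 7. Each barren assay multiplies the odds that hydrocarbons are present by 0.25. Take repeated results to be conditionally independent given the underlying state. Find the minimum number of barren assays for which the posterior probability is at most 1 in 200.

5

Prior odds = 13/7.
Likelihood ratio per barren assay = 0.25.
Target odds: 0.005 ÷ 0.995 = 1/199.
Need (13/7) × 0.25ⁿ ≤ 1/199, i.e. 0.25ⁿ ≤ 7/2587.
0.25⁴ = 0.00390625 is still above 7/2587 but 0.25⁵ = 1/1024 is at or below it, so n = 5.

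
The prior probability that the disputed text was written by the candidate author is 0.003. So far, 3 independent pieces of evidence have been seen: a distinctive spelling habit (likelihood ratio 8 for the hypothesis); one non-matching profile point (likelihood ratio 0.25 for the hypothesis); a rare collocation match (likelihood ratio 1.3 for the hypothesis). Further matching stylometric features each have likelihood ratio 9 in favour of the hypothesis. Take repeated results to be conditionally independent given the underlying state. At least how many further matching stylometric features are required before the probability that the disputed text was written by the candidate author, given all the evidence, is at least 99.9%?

Prior odds = 0.003/0.997 = 3/997.
Combined Bayes factor of the evidence already in hand = 8 × 0.25 × 1.3 = 2.6.
Odds after that evidence = (3/997) × 2.6 = 39/4985.
Target odds = 0.999/0.001 = 999.
Need 9ⁿ ≥ 999 ÷ (39/4985) = 1660005/13.
9⁵ = 59049 falls short of 1660005/13 but 9⁶ = 531441 reaches it, so n = 6.

6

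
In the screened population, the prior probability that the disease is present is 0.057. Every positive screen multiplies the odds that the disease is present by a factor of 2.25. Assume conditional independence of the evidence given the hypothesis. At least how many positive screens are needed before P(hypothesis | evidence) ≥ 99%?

Prior odds = 0.057/0.943 = 57/943.
Likelihood ratio per positive screen = 2.25.
Target odds: 0.99 ÷ 0.01 = 99.
Require 2.25ⁿ ≥ 99 ÷ (57/943) = 31119/19.
2.25⁹ = 387420489/262144 falls short of 31119/19 but 2.25¹⁰ ≈3325.26 reaches it, so n = 10.

10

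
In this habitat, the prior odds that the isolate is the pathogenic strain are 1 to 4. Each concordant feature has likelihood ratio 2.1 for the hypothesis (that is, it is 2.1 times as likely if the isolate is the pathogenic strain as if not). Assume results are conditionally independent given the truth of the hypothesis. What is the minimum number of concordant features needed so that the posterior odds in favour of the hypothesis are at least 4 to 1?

4

Prior odds = 0.25.
Likelihood ratio per concordant feature = 2.1.
Target odds = 4.
Need 0.25 × 2.1ⁿ ≥ 4, i.e. 2.1ⁿ ≥ 16.
2.1³ = 9.261 falls short of 16 but 2.1⁴ = 19.4481 reaches it, so n = 4.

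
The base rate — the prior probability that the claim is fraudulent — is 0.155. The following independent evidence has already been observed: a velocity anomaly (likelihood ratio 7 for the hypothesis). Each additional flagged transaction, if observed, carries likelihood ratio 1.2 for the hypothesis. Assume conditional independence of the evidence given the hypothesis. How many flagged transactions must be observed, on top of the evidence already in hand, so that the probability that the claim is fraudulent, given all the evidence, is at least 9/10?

11

Prior odds = 0.155/0.845 = 31/169.
Bayes factor of the evidence already in hand = 7.
Odds after that evidence = (31/169) × 7 = 217/169.
Target odds = 0.9/0.1 = 9.
Need 1.2ⁿ ≥ 9 ÷ (217/169) = 1521/217.
1.2¹⁰ = 60466176/9765625 falls short of 1521/217 but 1.2¹¹ = 362797056/48828125 reaches it, so n = 11.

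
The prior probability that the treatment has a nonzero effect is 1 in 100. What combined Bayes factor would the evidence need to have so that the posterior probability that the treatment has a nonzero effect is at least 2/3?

Prior odds = 0.01/0.99 = 1/99.
Target odds = (2/3)/(1/3) = 2.
Required Bayes factor = 2 ÷ (1/99) = 198.

198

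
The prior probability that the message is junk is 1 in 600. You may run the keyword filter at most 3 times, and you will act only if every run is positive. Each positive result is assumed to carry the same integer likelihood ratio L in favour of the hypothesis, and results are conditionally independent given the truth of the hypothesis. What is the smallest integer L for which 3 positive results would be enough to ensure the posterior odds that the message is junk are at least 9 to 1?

18

Prior odds = (1/600)/(599/600) = 1/599.
Target odds = 9.
Need L³ ≥ 9 ÷ (1/599) = 5391.
17³ = 4913 < 5391 ≤ 5832 = 18³, so L = 18.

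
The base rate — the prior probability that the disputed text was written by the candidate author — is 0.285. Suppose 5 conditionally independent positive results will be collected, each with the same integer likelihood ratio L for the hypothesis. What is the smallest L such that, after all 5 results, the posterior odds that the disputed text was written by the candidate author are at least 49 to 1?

3

Prior odds = 0.285/0.715 = 57/143.
Target odds = 49.
Need L⁵ ≥ 49 ÷ (57/143) = 7007/57.
2⁵ = 32 < 7007/57 ≤ 243 = 3⁵, so L = 3.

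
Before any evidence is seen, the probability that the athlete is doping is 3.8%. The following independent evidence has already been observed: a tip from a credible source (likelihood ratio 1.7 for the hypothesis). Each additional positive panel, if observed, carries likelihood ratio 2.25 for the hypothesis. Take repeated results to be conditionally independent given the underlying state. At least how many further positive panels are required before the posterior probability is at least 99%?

Prior odds = 0.038/0.962 = 19/481.
Bayes factor of the evidence already in hand = 1.7.
Odds after that evidence = (19/481) × 1.7 = 323/4810.
Target odds = 0.99/0.01 = 99.
Need 2.25ⁿ ≥ 99 ÷ (323/4810) = 476190/323.
2.25⁸ = 43046721/65536 falls short of 476190/323 but 2.25⁹ = 387420489/262144 reaches it, so n = 9.

9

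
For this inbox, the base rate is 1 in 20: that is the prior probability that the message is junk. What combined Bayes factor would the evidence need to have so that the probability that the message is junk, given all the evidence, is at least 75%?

Prior odds = 0.05/0.95 = 1/19.
Target odds = 0.75/0.25 = 3.
Required Bayes factor = 3 ÷ (1/19) = 57.

57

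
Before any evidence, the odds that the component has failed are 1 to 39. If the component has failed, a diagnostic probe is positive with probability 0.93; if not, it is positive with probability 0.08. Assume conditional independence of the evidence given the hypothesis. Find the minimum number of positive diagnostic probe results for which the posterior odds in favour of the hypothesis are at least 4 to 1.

Prior odds = 1/39.
Likelihood ratio of a positive = 0.93/0.08 = 11.625.
Target odds = 4.
Require 11.625ⁿ ≥ 4 ÷ (1/39) = 156.
11.625² = 135.140625 falls short of 156 but 11.625³ = 804357/512 reaches it, so n = 3.

3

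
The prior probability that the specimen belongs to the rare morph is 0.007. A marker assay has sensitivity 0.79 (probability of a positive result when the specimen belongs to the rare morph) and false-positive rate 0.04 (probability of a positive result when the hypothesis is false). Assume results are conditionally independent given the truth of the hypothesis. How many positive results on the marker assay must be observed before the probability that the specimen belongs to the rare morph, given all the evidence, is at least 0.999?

4

Prior odds = 0.007/0.993 = 7/993.
Likelihood ratio of a positive result = 0.79/0.04 = 19.75.
Target odds: 0.999 ÷ 0.001 = 999.
Need (7/993) × 19.75ⁿ ≥ 999, i.e. 19.75ⁿ ≥ 992007/7.
19.75³ = 7703.734375 falls short of 992007/7 but 19.75⁴ = 38950081/256 reaches it, so n = 4.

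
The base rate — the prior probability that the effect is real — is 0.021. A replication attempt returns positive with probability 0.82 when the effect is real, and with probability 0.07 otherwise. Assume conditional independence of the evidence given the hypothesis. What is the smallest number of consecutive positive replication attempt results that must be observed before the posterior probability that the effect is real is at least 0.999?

Prior odds = 0.021/0.979 = 21/979.
Likelihood ratio of a positive result = 0.82/0.07 = 82/7.
Target posterior odds = 0.999/0.001 = 999.
Need (21/979) × (82/7)ⁿ ≥ 999, i.e. (82/7)ⁿ ≥ 326007/7.
(82/7)⁴ = 45212176/2401 falls short of 326007/7 but (82/7)⁵ ≈220587 reaches it, so n = 5.

5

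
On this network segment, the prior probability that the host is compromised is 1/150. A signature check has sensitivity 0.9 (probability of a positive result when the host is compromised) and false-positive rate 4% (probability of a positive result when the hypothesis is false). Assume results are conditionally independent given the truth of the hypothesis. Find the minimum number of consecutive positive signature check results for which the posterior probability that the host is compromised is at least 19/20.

3

Prior odds = (1/150)/(149/150) = 1/149.
Likelihood ratio of a positive result = 0.9/0.04 = 22.5.
Target odds: 0.95 ÷ 0.05 = 19.
Require 22.5ⁿ ≥ 19 ÷ (1/149) = 2831.
22.5² = 506.25 falls short of 2831 but 22.5³ = 11390.625 reaches it, so n = 3.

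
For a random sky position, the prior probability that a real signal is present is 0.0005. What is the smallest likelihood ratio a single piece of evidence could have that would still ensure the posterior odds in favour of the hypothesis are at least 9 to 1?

Prior odds = 0.0005/0.9995 = 1/1999.
Target odds = 9.
Required Bayes factor = 9 ÷ (1/1999) = 17991.

17991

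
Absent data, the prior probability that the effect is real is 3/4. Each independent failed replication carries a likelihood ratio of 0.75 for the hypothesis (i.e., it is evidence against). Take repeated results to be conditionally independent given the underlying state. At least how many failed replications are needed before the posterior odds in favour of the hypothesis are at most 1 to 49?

Prior odds = 0.75/0.25 = 3.
Likelihood ratio per failed replication = 0.75.
Target odds = 1/49.
Require 0.75ⁿ ≤ 1/49 ÷ 3 = 1/147.
0.75¹⁷ ≈0.00751695 is still above 1/147 but 0.75¹⁸ ≈0.00563771 is at or below it, so n = 18.

18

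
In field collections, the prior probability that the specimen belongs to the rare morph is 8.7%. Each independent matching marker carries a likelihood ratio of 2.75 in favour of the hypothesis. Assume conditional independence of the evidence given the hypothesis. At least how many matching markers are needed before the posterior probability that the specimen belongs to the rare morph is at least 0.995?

8

Prior odds: 0.087 ÷ 0.913 = 87/913.
Likelihood ratio per matching marker = 2.75.
Target odds: 0.995 ÷ 0.005 = 199.
Require 2.75ⁿ ≥ 199 ÷ (87/913) = 181687/87.
2.75⁷ = 19487171/16384 falls short of 181687/87 but 2.75⁸ = 214358881/65536 reaches it, so n = 8.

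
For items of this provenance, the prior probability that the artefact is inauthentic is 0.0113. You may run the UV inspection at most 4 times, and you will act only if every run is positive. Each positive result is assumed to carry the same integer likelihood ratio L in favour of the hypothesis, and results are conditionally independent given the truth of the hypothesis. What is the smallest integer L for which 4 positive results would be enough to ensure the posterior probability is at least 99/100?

Prior odds = 0.0113/0.9887 = 113/9887.
Target odds = 0.99/0.01 = 99.
Need L⁴ ≥ 99 ÷ (113/9887) = 978813/113.
9⁴ = 6561 < 978813/113 ≤ 10000 = 10⁴, so L = 10.

10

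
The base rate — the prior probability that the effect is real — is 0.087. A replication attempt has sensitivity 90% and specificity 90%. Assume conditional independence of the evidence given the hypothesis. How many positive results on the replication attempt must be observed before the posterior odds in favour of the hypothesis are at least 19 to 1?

3

Prior odds = 0.087/0.913 = 87/913.
False-positive rate = 1 − 0.9 = 0.1; likelihood ratio of a positive = 0.9/0.1 = 9.
Target odds = 19.
Need (87/913) × 9ⁿ ≥ 19, i.e. 9ⁿ ≥ 17347/87.
9² = 81 falls short of 17347/87 but 9³ = 729 reaches it, so n = 3.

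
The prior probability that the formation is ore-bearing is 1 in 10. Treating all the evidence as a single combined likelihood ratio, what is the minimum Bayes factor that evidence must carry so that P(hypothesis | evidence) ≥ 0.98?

Prior odds = 0.1/0.9 = 1/9.
Target odds = 0.98/0.02 = 49.
Required Bayes factor = 49 ÷ (1/9) = 441.

441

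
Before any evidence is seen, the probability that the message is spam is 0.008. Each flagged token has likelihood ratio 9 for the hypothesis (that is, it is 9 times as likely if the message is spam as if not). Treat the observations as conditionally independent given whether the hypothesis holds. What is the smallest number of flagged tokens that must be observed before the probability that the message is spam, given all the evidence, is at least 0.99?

5

Prior odds = 0.008/0.992 = 1/124.
Likelihood ratio per flagged token = 9.
Target odds: 0.99 ÷ 0.01 = 99.
Require 9ⁿ ≥ 99 ÷ (1/124) = 12276.
9⁴ = 6561 falls short of 12276 but 9⁵ = 59049 reaches it, so n = 5.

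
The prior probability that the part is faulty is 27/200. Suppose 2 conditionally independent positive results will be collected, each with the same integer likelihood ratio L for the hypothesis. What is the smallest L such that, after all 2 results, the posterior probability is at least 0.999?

Prior odds = 0.135/0.865 = 27/173.
Target odds = 0.999/0.001 = 999.
Need L² ≥ 999 ÷ (27/173) = 6401.
80² = 6400 < 6401 ≤ 6561 = 81², so L = 81.

81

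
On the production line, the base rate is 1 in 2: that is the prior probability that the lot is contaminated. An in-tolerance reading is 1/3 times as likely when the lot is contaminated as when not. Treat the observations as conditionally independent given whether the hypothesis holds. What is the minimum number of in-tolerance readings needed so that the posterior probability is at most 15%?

2

Prior odds: 0.5 ÷ 0.5 = 1.
Likelihood ratio per in-tolerance reading = 1/3.
Target posterior odds = 0.15/0.85 = 3/17.
Need 1 × (1/3)ⁿ ≤ 3/17, i.e. (1/3)ⁿ ≤ 3/17.
(1/3)¹ = 1/3 is still above 3/17 but (1/3)² = 1/9 is at or below it, so n = 2.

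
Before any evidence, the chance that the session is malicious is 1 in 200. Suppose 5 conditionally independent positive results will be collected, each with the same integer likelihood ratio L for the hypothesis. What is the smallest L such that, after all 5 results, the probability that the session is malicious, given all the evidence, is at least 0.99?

8

Prior odds = 0.005/0.995 = 1/199.
Target odds = 0.99/0.01 = 99.
Need L⁵ ≥ 99 ÷ (1/199) = 19701.
7⁵ = 16807 < 19701 ≤ 32768 = 8⁵, so L = 8.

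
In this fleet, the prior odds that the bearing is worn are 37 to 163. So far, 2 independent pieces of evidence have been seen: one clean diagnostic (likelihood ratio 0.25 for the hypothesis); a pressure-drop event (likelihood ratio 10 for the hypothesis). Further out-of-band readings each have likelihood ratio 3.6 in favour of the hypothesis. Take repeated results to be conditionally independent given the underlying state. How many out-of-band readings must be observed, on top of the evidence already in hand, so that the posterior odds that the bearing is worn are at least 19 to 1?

Prior odds = 37/163.
Combined Bayes factor of the evidence already in hand = 0.25 × 10 = 2.5.
Odds after that evidence = (37/163) × 2.5 = 185/326.
Target odds = 19.
Need 3.6ⁿ ≥ 19 ÷ (185/326) = 6194/185.
3.6² = 12.96 falls short of 6194/185 but 3.6³ = 46.656 reaches it, so n = 3.

3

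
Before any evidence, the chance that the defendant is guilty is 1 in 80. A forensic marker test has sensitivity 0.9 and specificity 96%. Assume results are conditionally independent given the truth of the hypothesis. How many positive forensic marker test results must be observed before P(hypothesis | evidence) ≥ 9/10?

Prior odds = 0.0125/0.9875 = 1/79.
False-positive rate = 1 − 0.96 = 0.04; likelihood ratio of a positive = 0.9/0.04 = 22.5.
Target odds: 0.9 ÷ 0.1 = 9.
Need (1/79) × 22.5ⁿ ≥ 9, i.e. 22.5ⁿ ≥ 711.
22.5² = 506.25 falls short of 711 but 22.5³ = 11390.625 reaches it, so n = 3.

3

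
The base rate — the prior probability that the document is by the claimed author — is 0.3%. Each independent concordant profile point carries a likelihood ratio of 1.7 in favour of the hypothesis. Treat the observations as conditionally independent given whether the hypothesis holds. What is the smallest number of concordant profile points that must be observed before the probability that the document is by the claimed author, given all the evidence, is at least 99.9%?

24

Prior odds = 0.003/0.997 = 3/997.
Likelihood ratio per concordant profile point = 1.7.
Target odds: 0.999 ÷ 0.001 = 999.
Require 1.7ⁿ ≥ 999 ÷ (3/997) = 332001.
1.7²³ ≈199676 falls short of 332001 but 1.7²⁴ ≈339449 reaches it, so n = 24.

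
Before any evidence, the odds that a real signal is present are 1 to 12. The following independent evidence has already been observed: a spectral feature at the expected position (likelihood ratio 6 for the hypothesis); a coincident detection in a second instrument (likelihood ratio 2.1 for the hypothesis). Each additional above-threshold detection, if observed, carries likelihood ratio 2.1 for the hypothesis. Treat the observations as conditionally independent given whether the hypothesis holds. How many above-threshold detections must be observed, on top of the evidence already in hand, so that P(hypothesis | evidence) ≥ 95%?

4

Prior odds = 1/12.
Combined Bayes factor of the evidence already in hand = 6 × 2.1 = 12.6.
Odds after that evidence = (1/12) × 12.6 = 1.05.
Target odds = 0.95/0.05 = 19.
Need 2.1ⁿ ≥ 19 ÷ 1.05 = 380/21.
2.1³ = 9.261 falls short of 380/21 but 2.1⁴ = 19.4481 reaches it, so n = 4.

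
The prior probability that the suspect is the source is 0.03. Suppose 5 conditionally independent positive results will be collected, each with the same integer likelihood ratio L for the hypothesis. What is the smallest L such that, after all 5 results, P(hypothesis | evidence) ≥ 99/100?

6

Prior odds = 0.03/0.97 = 3/97.
Target odds = 0.99/0.01 = 99.
Need L⁵ ≥ 99 ÷ (3/97) = 3201.
5⁵ = 3125 < 3201 ≤ 7776 = 6⁵, so L = 6.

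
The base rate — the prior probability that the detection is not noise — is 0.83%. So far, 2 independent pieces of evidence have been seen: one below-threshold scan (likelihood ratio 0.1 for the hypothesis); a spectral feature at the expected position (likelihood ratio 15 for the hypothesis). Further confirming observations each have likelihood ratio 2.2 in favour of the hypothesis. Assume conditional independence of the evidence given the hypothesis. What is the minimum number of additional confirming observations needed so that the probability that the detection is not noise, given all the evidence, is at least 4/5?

Prior odds = 0.0083/0.9917 = 83/9917.
Combined Bayes factor of the evidence already in hand = 0.1 × 15 = 1.5.
Odds after that evidence = (83/9917) × 1.5 = 249/19834.
Target odds = 0.8/0.2 = 4.
Need 2.2ⁿ ≥ 4 ÷ (249/19834) = 79336/249.
2.2⁷ = 19487171/78125 falls short of 79336/249 but 2.2⁸ = 214358881/390625 reaches it, so n = 8.

8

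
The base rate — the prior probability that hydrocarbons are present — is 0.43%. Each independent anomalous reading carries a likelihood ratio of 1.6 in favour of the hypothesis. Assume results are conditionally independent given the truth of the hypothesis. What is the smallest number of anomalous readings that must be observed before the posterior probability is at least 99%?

22

Prior odds: 0.0043 ÷ 0.9957 = 43/9957.
Likelihood ratio per anomalous reading = 1.6.
Target odds: 0.99 ÷ 0.01 = 99.
Need (43/9957) × 1.6ⁿ ≥ 99, i.e. 1.6ⁿ ≥ 985743/43.
1.6²¹ ≈19342.8 falls short of 985743/43 but 1.6²² ≈30948.5 reaches it, so n = 22.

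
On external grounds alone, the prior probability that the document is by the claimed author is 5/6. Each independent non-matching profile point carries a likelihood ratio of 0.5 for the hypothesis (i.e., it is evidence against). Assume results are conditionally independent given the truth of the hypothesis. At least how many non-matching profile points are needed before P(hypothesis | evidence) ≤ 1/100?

9

Prior odds: (5/6) ÷ (1/6) = 5.
Likelihood ratio per non-matching profile point = 0.5.
Target posterior odds = 0.01/0.99 = 1/99.
Need 5 × 0.5ⁿ ≤ 1/99, i.e. 0.5ⁿ ≤ 1/495.
0.5⁸ = 0.00390625 is still above 1/495 but 0.5⁹ = 0.001953125 is at or below it, so n = 9.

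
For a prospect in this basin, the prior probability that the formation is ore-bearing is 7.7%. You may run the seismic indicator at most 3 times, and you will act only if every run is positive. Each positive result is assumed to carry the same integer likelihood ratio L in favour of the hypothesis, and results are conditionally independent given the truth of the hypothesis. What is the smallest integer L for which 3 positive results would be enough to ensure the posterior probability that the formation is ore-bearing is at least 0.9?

Prior odds = 0.077/0.923 = 77/923.
Target odds = 0.9/0.1 = 9.
Need L³ ≥ 9 ÷ (77/923) = 8307/77.
4³ = 64 < 8307/77 ≤ 125 = 5³, so L = 5.

5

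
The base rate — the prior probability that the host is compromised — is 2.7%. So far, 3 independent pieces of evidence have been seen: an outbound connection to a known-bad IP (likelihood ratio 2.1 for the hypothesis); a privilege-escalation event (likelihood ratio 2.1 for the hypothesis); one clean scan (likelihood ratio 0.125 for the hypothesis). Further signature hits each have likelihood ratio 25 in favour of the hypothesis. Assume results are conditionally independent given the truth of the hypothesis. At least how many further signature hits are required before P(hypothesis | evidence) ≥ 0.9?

2

Prior odds = 0.027/0.973 = 27/973.
Combined Bayes factor of the evidence already in hand = 2.1 × 2.1 × 0.125 = 0.55125.
Odds after that evidence = (27/973) × 0.55125 = 1701/111200.
Target odds = 0.9/0.1 = 9.
Need 25ⁿ ≥ 9 ÷ (1701/111200) = 111200/189.
25¹ = 25 falls short of 111200/189 but 25² = 625 reaches it, so n = 2.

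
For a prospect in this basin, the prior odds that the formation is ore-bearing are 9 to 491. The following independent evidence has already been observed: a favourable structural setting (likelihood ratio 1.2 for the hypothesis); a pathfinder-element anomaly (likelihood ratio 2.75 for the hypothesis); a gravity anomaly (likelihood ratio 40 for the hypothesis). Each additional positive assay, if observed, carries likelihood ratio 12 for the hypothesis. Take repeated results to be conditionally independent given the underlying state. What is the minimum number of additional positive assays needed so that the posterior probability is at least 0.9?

1

Prior odds = 9/491.
Combined Bayes factor of the evidence already in hand = 1.2 × 2.75 × 40 = 132.
Odds after that evidence = (9/491) × 132 = 1188/491.
Target odds = 0.9/0.1 = 9.
Need 12ⁿ ≥ 9 ÷ (1188/491) = 491/132.
12¹ = 12, which meets the required 491/132; so n = 1.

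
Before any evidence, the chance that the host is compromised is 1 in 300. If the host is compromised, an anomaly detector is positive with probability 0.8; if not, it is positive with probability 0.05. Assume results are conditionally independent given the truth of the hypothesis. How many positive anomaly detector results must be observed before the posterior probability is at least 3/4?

Prior odds: (1/300) ÷ (299/300) = 1/299.
Likelihood ratio of a positive = 0.8/0.05 = 16.
Target posterior odds = 0.75/0.25 = 3.
Require 16ⁿ ≥ 3 ÷ (1/299) = 897.
16² = 256 falls short of 897 but 16³ = 4096 reaches it, so n = 3.

3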